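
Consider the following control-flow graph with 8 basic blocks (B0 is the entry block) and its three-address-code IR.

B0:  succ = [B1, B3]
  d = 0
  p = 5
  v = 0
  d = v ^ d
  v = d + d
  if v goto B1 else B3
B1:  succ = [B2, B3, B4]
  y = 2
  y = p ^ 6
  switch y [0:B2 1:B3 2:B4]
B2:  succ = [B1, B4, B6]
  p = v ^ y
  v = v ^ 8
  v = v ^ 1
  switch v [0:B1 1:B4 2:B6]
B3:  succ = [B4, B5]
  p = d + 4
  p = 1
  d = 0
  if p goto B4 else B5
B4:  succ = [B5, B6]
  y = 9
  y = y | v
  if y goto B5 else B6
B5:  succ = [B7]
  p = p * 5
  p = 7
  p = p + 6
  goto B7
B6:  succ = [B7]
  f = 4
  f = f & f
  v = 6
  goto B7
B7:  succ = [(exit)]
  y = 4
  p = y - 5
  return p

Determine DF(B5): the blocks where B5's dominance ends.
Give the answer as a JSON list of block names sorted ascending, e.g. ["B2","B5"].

idom tree: B1←B0 B2←B1 B3←B0 B4←B0 B5←B0 B6←B0 B7←B0
Join-block Dom:
  B1: preds {B0,B2}: {B0} ∩ {B0,B1,B2} = {B0}; idom=B0
  B3: preds {B0,B1}: {B0} ∩ {B0,B1} = {B0}; idom=B0
  B4: preds {B1,B2,B3}: {B0,B1} ∩ {B0,B1,B2} ∩ {B0,B3} = {B0}; idom=B0
  B5: preds {B3,B4}: {B0,B3} ∩ {B0,B4} = {B0}; idom=B0
  B6: preds {B2,B4}: {B0,B1,B2} ∩ {B0,B4} = {B0}; idom=B0
  B7: preds {B5,B6}: {B0,B5} ∩ {B0,B6} = {B0}; idom=B0

Frontier:
  B1←B0: walk · to B0
  B1←B2: walk B2→B1 to B0
  B3←B0: walk · to B0
  B3←B1: walk B1 to B0
  B4←B1: walk B1 to B0
  B4←B2: walk B2→B1 to B0
  B4←B3: walk B3 to B0
  B5←B3: walk B3 to B0
  B5←B4: walk B4 to B0
  B6←B2: walk B2→B1 to B0
  B6←B4: walk B4 to B0
  B7←B5: walk B5 to B0
  B7←B6: walk B6 to B0
  DF(B0)=∅
  DF(B1)={B1,B3,B4,B6}
  DF(B2)={B1,B4,B6}
  DF(B3)={B4,B5}
  DF(B4)={B5,B6}
  DF(B5)={B7}
  DF(B6)={B7}
  DF(B7)=∅

DF(B5) = ["B7"]

Answer: ["B7"]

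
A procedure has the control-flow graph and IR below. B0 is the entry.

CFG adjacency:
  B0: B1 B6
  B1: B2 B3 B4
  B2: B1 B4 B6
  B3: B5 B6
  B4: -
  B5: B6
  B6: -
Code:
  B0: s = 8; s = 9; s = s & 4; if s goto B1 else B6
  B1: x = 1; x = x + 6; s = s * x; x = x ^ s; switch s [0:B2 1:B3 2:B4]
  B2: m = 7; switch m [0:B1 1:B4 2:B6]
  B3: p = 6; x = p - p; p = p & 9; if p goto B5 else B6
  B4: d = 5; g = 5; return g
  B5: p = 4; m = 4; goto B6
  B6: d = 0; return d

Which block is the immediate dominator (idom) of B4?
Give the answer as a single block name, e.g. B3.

Answer: B1

Derivation:
idom tree: B1←B0 B2←B1 B3←B1 B4←B1 B5←B3 B6←B0
Dom∩ at merges:
  B1: preds {B0,B2}: {B0} ∩ {B0,B1,B2} = {B0}; idom=B0
  B4: preds {B1,B2}: {B0,B1} ∩ {B0,B1,B2} = {B0,B1}; idom=B1
  B6: preds {B0,B2,B3,B5}: {B0} ∩ {B0,B1,B2} ∩ {B0,B1,B3} ∩ {B0,B1,B3,B5} = {B0}; idom=B0

idom(B4) = B1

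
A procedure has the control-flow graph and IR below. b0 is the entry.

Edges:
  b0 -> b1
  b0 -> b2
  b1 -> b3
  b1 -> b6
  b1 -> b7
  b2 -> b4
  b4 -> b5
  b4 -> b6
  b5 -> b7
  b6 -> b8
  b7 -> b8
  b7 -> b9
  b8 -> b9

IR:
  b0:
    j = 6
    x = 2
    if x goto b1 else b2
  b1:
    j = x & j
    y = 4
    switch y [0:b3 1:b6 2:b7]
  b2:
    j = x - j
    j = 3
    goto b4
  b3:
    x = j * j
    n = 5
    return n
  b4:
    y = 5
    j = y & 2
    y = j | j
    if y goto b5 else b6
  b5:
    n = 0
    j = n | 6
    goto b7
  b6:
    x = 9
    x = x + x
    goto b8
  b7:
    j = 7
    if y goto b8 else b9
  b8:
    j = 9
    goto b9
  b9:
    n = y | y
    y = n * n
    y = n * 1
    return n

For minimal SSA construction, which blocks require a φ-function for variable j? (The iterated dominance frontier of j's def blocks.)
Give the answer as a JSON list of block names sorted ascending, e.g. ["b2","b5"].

Answer: ["b6", "b7", "b8", "b9"]

Working:
idom tree: b1←b0 b2←b0 b3←b1 b4←b2 b5←b4 b6←b0 b7←b0 b8←b0 b9←b0
Join-block Dom:
  b6: preds {b1,b4}: {b0,b1} ∩ {b0,b2,b4} = {b0}; idom=b0
  b7: preds {b1,b5}: {b0,b1} ∩ {b0,b2,b4,b5} = {b0}; idom=b0
  b8: preds {b6,b7}: {b0,b6} ∩ {b0,b7} = {b0}; idom=b0
  b9: preds {b7,b8}: {b0,b7} ∩ {b0,b8} = {b0}; idom=b0

DF walk-up:
  join b6 pred b1: b1 stop@b0
  join b6 pred b4: b4→b2 stop@b0
  join b7 pred b1: b1 stop@b0
  join b7 pred b5: b5→b4→b2 stop@b0
  join b8 pred b6: b6 stop@b0
  join b8 pred b7: b7 stop@b0
  join b9 pred b7: b7 stop@b0
  join b9 pred b8: b8 stop@b0
  DF(b0)=∅
  DF(b1)={b6,b7}
  DF(b2)={b6,b7}
  DF(b3)=∅
  DF(b4)={b6,b7}
  DF(b5)={b7}
  DF(b6)={b8}
  DF(b7)={b8,b9}
  DF(b8)={b9}
  DF(b9)=∅

φ for j: defs {b0,b1,b2,b4,b5,b7,b8}
  DF⁺ = {b6,b7,b8,b9}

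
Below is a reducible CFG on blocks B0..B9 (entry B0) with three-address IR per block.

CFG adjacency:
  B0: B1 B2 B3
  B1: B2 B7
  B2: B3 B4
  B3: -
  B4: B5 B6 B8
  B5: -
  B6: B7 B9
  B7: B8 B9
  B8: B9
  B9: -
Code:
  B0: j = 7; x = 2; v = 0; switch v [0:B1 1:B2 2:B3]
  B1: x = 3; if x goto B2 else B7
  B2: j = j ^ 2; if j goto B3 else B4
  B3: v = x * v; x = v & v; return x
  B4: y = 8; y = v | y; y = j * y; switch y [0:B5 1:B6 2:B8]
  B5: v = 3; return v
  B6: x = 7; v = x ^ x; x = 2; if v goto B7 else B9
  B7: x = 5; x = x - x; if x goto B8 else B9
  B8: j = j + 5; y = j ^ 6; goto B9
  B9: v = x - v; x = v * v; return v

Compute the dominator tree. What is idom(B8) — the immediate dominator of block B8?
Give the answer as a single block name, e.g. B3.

Answer: B0

Working:
idom tree: B1←B0 B2←B0 B3←B0 B4←B2 B5←B4 B6←B4 B7←B0 B8←B0 B9←B0
Dom at joins:
  B2: preds {B0,B1}: {B0} ∩ {B0,B1} = {B0}; idom=B0
  B3: preds {B0,B2}: {B0} ∩ {B0,B2} = {B0}; idom=B0
  B7: preds {B1,B6}: {B0,B1} ∩ {B0,B2,B4,B6} = {B0}; idom=B0
  B8: preds {B4,B7}: {B0,B2,B4} ∩ {B0,B7} = {B0}; idom=B0
  B9: preds {B6,B7,B8}: {B0,B2,B4,B6} ∩ {B0,B7} ∩ {B0,B8} = {B0}; idom=B0

idom(B8) = B0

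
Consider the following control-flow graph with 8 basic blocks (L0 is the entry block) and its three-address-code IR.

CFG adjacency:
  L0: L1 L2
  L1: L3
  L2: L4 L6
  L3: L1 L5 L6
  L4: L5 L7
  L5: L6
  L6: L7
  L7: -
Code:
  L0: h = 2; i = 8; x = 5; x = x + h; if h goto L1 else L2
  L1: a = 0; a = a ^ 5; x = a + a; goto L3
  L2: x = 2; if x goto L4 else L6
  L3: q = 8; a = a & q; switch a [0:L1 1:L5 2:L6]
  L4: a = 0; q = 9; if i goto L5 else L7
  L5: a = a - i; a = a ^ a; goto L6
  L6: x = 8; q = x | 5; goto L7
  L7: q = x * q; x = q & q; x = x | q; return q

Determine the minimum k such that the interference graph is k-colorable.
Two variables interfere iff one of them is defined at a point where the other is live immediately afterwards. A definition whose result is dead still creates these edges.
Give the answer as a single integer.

Answer: 4

Derivation:
def/use:
  L0: {h,i,x} / ∅
  L1: {a,x} / ∅
  L2: {x} / ∅
  L3: {a,q} / {a}
  L4: {a,q} / {i}
  L5: {a} / {a,i}
  L6: {q,x} / ∅
  L7: {q,x} / {q,x}

Live sets:
  L0 li=∅ lo={i}
  L1 li={i} lo={a,i}
  L2 li={i} lo={i,x}
  L3 li={a,i} lo={a,i}
  L4 li={i,x} lo={a,i,q,x}
  L5 li={a,i} lo=∅
  L6 li=∅ lo={q,x}
  L7 li={q,x} lo=∅

Interference:
  a: {i,q,x}
  h: {i,x}
  i: {a,h,q,x}
  q: {a,i,x}
  x: {a,h,i,q}

Registers:
  {a,i,q,x} pairwise interfere (4-clique) ⇒ χ ≥ 4
  4-colouring: r0={i}  r1={x}  r2={a,h}  r3={q}
  χ = 4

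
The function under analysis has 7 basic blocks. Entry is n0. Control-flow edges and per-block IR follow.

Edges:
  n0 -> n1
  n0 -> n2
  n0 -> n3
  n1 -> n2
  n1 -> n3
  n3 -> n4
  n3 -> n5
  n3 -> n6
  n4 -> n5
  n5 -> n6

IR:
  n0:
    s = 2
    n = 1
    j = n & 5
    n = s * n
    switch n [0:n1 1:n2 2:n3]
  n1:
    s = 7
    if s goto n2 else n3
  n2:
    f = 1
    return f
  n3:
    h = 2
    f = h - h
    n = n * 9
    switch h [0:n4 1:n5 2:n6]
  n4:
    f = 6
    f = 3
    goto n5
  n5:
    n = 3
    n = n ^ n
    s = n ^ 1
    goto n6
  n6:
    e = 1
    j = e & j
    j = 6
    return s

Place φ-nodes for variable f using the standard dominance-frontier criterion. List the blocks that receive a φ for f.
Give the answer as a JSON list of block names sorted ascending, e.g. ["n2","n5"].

idom tree: n1←n0 n2←n0 n3←n0 n4←n3 n5←n3 n6←n3
Join-block Dom:
  n2: preds {n0,n1}: {n0} ∩ {n0,n1} = {n0}; idom=n0
  n3: preds {n0,n1}: {n0} ∩ {n0,n1} = {n0}; idom=n0
  n5: preds {n3,n4}: {n0,n3} ∩ {n0,n3,n4} = {n0,n3}; idom=n3
  n6: preds {n3,n5}: {n0,n3} ∩ {n0,n3,n5} = {n0,n3}; idom=n3

Frontier:
  n2←n0: walk · to n0
  n2←n1: walk n1 to n0
  n3←n0: walk · to n0
  n3←n1: walk n1 to n0
  n5←n3: walk · to n3
  n5←n4: walk n4 to n3
  n6←n3: walk · to n3
  n6←n5: walk n5 to n3
  n0 → ∅
  n1 → {n2,n3}
  n2 → ∅
  n3 → ∅
  n4 → {n5}
  n5 → {n6}
  n6 → ∅

φ for f: defs {n2,n3,n4}
  DF⁺ = {n5,n6}

Answer: ["n5", "n6"]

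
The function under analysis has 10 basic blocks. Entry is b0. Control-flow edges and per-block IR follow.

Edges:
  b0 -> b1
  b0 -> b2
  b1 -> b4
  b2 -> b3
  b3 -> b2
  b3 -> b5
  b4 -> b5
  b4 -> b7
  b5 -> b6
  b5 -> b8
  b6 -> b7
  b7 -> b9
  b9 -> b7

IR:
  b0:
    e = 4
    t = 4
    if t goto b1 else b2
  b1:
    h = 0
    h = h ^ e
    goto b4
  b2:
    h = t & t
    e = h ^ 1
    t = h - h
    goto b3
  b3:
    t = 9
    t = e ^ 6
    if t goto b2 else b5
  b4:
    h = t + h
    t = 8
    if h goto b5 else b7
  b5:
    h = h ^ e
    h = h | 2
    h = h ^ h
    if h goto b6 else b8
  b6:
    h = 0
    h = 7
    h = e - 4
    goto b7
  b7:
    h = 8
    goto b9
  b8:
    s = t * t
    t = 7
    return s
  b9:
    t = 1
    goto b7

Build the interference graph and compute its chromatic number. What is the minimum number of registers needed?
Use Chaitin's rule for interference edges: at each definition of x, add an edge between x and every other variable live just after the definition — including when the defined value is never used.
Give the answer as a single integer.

Answer: 3

Derivation:
def/use:
  b0 def {e,t} use ∅
  b1 def {h} use {e}
  b2 def {e,h,t} use {t}
  b3 def {t} use {e}
  b4 def {h,t} use {h,t}
  b5 def {h} use {e,h}
  b6 def {h} use {e}
  b7 def {h} use ∅
  b8 def {s,t} use {t}
  b9 def {t} use ∅

Live sets:
  b0 li=∅ lo={e,t}
  b1 li={e,t} lo={e,h,t}
  b2 li={t} lo={e,h}
  b3 li={e,h} lo={e,h,t}
  b4 li={e,h,t} lo={e,h,t}
  b5 li={e,h,t} lo={e,t}
  b6 li={e} lo=∅
  b7 li=∅ lo=∅
  b8 li={t} lo=∅
  b9 li=∅ lo=∅

Conflict graph:
  e — {h,t}
  h — {e,t}
  s — {t}
  t — {e,h,s}

Chromatic number:
  clique {e,h,t} ⇒ need ≥ 3
  assign e→c1 h→c2 s→c1 t→c0 — no edge inside a register ⇒ χ ≤ 3
  χ = 3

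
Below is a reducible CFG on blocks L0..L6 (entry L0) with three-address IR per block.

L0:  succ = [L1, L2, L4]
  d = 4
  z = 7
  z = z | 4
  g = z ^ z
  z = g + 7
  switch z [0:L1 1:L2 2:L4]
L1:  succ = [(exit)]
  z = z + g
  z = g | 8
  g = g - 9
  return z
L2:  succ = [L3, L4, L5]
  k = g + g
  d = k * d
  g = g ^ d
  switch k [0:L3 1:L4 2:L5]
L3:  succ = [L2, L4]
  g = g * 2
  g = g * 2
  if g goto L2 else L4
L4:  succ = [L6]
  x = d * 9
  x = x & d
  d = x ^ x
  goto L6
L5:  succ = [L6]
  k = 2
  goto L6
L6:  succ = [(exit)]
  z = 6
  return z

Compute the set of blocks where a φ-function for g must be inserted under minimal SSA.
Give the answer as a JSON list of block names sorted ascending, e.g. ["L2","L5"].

Answer: ["L2", "L4", "L6"]

Derivation:
idom tree: L1←L0 L2←L0 L3←L2 L4←L0 L5←L2 L6←L0
Join-block Dom:
  L2: preds {L0,L3}: {L0} ∩ {L0,L2,L3} = {L0}; idom=L0
  L4: preds {L0,L2,L3}: {L0} ∩ {L0,L2} ∩ {L0,L2,L3} = {L0}; idom=L0
  L6: preds {L4,L5}: {L0,L4} ∩ {L0,L2,L5} = {L0}; idom=L0

DF derivation:
  L2←L0: walk · to L0
  L2←L3: walk L3→L2 to L0
  L4←L0: walk · to L0
  L4←L2: walk L2 to L0
  L4←L3: walk L3→L2 to L0
  L6←L4: walk L4 to L0
  L6←L5: walk L5→L2 to L0
  L0 → ∅
  L1 → ∅
  L2 → {L2,L4,L6}
  L3 → {L2,L4}
  L4 → {L6}
  L5 → {L6}
  L6 → ∅

φ for g: defs {L0,L1,L2,L3}
  DF⁺ = {L2,L4,L6}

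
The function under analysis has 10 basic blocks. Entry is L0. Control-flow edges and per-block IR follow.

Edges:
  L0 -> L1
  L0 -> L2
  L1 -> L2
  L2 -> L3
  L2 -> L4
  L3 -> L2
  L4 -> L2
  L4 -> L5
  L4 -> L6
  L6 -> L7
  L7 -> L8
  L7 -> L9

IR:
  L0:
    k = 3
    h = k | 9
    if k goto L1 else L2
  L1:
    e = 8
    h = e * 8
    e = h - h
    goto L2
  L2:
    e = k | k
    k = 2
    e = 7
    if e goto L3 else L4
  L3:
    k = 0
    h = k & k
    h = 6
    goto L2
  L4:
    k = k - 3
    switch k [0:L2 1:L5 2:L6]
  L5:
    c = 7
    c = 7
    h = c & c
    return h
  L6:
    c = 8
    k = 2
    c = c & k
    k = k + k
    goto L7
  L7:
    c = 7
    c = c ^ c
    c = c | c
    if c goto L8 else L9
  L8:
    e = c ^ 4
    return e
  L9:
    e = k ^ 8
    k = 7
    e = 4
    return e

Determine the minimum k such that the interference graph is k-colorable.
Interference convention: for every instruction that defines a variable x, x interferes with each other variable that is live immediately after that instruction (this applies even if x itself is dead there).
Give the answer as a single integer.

Block summaries:
  L0: def={h,k} ue=∅
  L1: def={e,h} ue=∅
  L2: def={e,k} ue={k}
  L3: def={h,k} ue=∅
  L4: def={k} ue={k}
  L5: def={c,h} ue=∅
  L6: def={c,k} ue=∅
  L7: def={c} ue=∅
  L8: def={e} ue={c}
  L9: def={e,k} ue={k}

Backward fixpoint:
  L0: in=∅ out={k}
  L1: in={k} out={k}
  L2: in={k} out={k}
  L3: in=∅ out={k}
  L4: in={k} out={k}
  L5: in=∅ out=∅
  L6: in=∅ out={k}
  L7: in={k} out={c,k}
  L8: in={c} out=∅
  L9: in={k} out=∅

Interference:
  c — {k}
  e — {k}
  h — {k}
  k — {c,e,h}

Colouring:
  lower bound: {c,k} mutually conflict ⇒ χ ≥ 2
  2-colouring: r0={k}  r1={c,e,h}
  χ = 2

Answer: 2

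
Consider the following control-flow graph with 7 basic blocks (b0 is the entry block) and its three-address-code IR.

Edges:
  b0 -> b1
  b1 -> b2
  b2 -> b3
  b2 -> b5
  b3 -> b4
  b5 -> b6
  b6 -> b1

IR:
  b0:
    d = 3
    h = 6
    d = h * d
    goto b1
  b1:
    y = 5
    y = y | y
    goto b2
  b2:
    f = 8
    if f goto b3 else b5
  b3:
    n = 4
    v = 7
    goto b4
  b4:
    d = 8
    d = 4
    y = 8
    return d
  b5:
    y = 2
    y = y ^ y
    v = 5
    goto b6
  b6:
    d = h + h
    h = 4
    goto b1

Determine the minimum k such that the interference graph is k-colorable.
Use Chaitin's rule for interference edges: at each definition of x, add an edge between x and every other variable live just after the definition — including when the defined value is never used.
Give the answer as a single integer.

def/use:
  b0: {d,h} / ∅
  b1: {y} / ∅
  b2: {f} / ∅
  b3: {n,v} / ∅
  b4: {d,y} / ∅
  b5: {v,y} / ∅
  b6: {d,h} / {h}

Backward fixpoint:
  b0: in=∅ out={h}
  b1: in={h} out={h}
  b2: in={h} out={h}
  b3: in=∅ out=∅
  b4: in=∅ out=∅
  b5: in={h} out={h}
  b6: in={h} out={h}

Interfere edges:
  d↔{h,y}
  f↔{h}
  h↔{d,f,v,y}
  n↔∅
  v↔{h}
  y↔{d,h}

Chromatic number:
  {d,h,y} pairwise interfere (3-clique) ⇒ χ ≥ 3
  3-colouring: c0={h,n}  c1={d,f,v}  c2={y}
  χ = 3

Answer: 3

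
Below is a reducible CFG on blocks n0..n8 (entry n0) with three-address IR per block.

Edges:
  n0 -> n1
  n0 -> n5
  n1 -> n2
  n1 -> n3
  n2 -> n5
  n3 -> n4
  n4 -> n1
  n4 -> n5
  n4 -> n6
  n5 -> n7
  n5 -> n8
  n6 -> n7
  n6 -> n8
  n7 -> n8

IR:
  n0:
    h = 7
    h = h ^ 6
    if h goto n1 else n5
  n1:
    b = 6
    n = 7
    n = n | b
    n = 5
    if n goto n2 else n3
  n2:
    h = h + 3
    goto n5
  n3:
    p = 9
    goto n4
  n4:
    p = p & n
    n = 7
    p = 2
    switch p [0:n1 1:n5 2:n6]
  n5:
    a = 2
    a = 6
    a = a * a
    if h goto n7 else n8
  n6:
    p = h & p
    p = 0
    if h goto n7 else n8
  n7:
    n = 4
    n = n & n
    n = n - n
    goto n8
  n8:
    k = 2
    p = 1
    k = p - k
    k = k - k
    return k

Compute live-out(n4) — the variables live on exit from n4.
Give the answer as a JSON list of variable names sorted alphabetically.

Answer: ["h", "p"]

Working:
Block summaries:
  n0: def={h} ue=∅
  n1: def={b,n} ue=∅
  n2: def={h} ue={h}
  n3: def={p} ue=∅
  n4: def={n,p} ue={n,p}
  n5: def={a} ue={h}
  n6: def={p} ue={h,p}
  n7: def={n} ue=∅
  n8: def={k,p} ue=∅

Liveness:
  n0 li=∅ lo={h}
  n1 li={h} lo={h,n}
  n2 li={h} lo={h}
  n3 li={h,n} lo={h,n,p}
  n4 li={h,n,p} lo={h,p}
  n5 li={h} lo=∅
  n6 li={h,p} lo=∅
  n7 li=∅ lo=∅
  n8 li=∅ lo=∅

live-out(n4) = ["h", "p"]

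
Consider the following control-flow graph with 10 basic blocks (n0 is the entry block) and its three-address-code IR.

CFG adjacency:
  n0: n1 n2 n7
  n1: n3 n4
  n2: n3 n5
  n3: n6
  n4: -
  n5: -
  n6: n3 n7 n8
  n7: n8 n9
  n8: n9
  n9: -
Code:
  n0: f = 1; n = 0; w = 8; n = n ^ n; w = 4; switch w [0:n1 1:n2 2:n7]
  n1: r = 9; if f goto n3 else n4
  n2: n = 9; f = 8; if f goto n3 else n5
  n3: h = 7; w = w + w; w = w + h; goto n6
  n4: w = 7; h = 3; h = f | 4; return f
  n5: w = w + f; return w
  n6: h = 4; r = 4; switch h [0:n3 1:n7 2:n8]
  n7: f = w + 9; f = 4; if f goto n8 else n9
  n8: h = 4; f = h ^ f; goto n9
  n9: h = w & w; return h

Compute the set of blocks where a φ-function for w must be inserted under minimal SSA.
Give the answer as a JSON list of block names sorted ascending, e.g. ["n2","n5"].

Answer: ["n3", "n7", "n8", "n9"]

Working:
idom tree: n1←n0 n2←n0 n3←n0 n4←n1 n5←n2 n6←n3 n7←n0 n8←n0 n9←n0
Dom∩ at merges:
  n3: preds {n1,n2,n6}: {n0,n1} ∩ {n0,n2} ∩ {n0,n3,n6} = {n0}; idom=n0
  n7: preds {n0,n6}: {n0} ∩ {n0,n3,n6} = {n0}; idom=n0
  n8: preds {n6,n7}: {n0,n3,n6} ∩ {n0,n7} = {n0}; idom=n0
  n9: preds {n7,n8}: {n0,n7} ∩ {n0,n8} = {n0}; idom=n0

Frontier:
  n3←n1: walk n1 to n0
  n3←n2: walk n2 to n0
  n3←n6: walk n6→n3 to n0
  n7←n0: walk · to n0
  n7←n6: walk n6→n3 to n0
  n8←n6: walk n6→n3 to n0
  n8←n7: walk n7 to n0
  n9←n7: walk n7 to n0
  n9←n8: walk n8 to n0
  n0: DF=∅
  n1: DF={n3}
  n2: DF={n3}
  n3: DF={n3,n7,n8}
  n4: DF=∅
  n5: DF=∅
  n6: DF={n3,n7,n8}
  n7: DF={n8,n9}
  n8: DF={n9}
  n9: DF=∅

φ for w: defs {n0,n3,n4,n5}
  DF⁺ = {n3,n7,n8,n9}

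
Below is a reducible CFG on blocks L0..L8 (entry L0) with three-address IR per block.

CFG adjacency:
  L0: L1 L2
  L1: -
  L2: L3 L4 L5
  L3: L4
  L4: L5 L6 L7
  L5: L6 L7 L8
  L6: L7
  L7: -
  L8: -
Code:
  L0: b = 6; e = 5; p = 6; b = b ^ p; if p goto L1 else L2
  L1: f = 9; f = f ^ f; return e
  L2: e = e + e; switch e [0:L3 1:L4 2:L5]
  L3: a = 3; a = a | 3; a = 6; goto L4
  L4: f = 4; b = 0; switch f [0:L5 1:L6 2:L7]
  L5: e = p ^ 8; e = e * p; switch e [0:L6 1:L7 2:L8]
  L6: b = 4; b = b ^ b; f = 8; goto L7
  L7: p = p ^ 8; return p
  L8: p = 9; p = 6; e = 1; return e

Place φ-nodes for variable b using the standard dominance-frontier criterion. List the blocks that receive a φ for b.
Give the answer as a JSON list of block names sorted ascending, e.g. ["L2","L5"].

Answer: ["L5", "L6", "L7"]

Working:
idom tree: L1←L0 L2←L0 L3←L2 L4←L2 L5←L2 L6←L2 L7←L2 L8←L5
Dom∩ at merges:
  L4: preds {L2,L3}: {L0,L2} ∩ {L0,L2,L3} = {L0,L2}; idom=L2
  L5: preds {L2,L4}: {L0,L2} ∩ {L0,L2,L4} = {L0,L2}; idom=L2
  L6: preds {L4,L5}: {L0,L2,L4} ∩ {L0,L2,L5} = {L0,L2}; idom=L2
  L7: preds {L4,L5,L6}: {L0,L2,L4} ∩ {L0,L2,L5} ∩ {L0,L2,L6} = {L0,L2}; idom=L2

DF derivation:
  L4←L2: walk · to L2
  L4←L3: walk L3 to L2
  L5←L2: walk · to L2
  L5←L4: walk L4 to L2
  L6←L4: walk L4 to L2
  L6←L5: walk L5 to L2
  L7←L4: walk L4 to L2
  L7←L5: walk L5 to L2
  L7←L6: walk L6 to L2
  L0: DF=∅
  L1: DF=∅
  L2: DF=∅
  L3: DF={L4}
  L4: DF={L5,L6,L7}
  L5: DF={L6,L7}
  L6: DF={L7}
  L7: DF=∅
  L8: DF=∅

φ for b: defs {L0,L4,L6}
  DF⁺ = {L5,L6,L7}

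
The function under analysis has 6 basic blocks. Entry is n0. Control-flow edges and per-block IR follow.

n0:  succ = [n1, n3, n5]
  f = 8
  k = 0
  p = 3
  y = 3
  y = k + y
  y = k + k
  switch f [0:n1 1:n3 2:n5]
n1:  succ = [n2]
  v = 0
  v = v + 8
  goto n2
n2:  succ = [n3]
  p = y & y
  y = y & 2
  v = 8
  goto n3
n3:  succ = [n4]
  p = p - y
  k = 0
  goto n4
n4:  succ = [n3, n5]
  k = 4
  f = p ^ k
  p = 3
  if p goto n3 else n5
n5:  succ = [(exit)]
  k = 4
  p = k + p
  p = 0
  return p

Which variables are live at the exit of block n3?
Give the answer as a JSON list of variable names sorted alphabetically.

Block summaries:
  n0 def {f,k,p,y} use ∅
  n1 def {v} use ∅
  n2 def {p,v,y} use {y}
  n3 def {k,p} use {p,y}
  n4 def {f,k,p} use {p}
  n5 def {k,p} use {p}

Live sets:
  n0: in=∅ out={p,y}
  n1: in={y} out={y}
  n2: in={y} out={p,y}
  n3: in={p,y} out={p,y}
  n4: in={p,y} out={p,y}
  n5: in={p} out=∅

live-out(n3) = ["p", "y"]

Answer: ["p", "y"]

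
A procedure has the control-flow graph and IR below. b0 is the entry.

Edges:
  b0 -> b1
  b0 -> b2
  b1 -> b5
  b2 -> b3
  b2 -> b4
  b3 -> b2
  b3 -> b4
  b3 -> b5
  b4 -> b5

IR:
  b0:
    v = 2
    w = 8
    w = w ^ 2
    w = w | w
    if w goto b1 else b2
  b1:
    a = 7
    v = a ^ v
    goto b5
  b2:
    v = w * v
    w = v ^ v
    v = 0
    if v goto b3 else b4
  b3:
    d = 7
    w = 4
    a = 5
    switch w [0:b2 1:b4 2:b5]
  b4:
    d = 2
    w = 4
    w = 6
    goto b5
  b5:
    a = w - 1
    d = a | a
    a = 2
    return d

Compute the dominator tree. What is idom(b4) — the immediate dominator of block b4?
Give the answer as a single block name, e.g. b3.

Answer: b2

Working:
idom tree: b1←b0 b2←b0 b3←b2 b4←b2 b5←b0
Dom∩ at merges:
  b2: preds {b0,b3}: {b0} ∩ {b0,b2,b3} = {b0}; idom=b0
  b4: preds {b2,b3}: {b0,b2} ∩ {b0,b2,b3} = {b0,b2}; idom=b2
  b5: preds {b1,b3,b4}: {b0,b1} ∩ {b0,b2,b3} ∩ {b0,b2,b4} = {b0}; idom=b0

idom(b4) = b2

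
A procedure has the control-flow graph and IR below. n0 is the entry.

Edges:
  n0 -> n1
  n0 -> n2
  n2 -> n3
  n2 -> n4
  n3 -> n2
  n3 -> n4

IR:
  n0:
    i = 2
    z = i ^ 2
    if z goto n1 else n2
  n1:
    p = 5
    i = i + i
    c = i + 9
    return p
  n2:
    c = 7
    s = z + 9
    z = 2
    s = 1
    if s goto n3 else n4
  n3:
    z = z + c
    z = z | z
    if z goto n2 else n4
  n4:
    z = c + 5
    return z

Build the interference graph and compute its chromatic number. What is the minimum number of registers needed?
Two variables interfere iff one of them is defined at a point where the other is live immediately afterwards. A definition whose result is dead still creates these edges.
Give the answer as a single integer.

Block summaries:
  n0: def={i,z} ue=∅
  n1: def={c,i,p} ue={i}
  n2: def={c,s,z} ue={z}
  n3: def={z} ue={c,z}
  n4: def={z} ue={c}

Live sets:
  n0 li=∅ lo={i,z}
  n1 li={i} lo=∅
  n2 li={z} lo={c,z}
  n3 li={c,z} lo={c,z}
  n4 li={c} lo=∅

Interference:
  c↔{p,s,z}
  i↔{p,z}
  p↔{c,i}
  s↔{c,z}
  z↔{c,i,s}

Colouring:
  clique {c,s,z} ⇒ need ≥ 3
  assign c→r0 i→r0 p→r1 s→r2 z→r1 — no edge inside a register ⇒ χ ≤ 3
  χ = 3

Answer: 3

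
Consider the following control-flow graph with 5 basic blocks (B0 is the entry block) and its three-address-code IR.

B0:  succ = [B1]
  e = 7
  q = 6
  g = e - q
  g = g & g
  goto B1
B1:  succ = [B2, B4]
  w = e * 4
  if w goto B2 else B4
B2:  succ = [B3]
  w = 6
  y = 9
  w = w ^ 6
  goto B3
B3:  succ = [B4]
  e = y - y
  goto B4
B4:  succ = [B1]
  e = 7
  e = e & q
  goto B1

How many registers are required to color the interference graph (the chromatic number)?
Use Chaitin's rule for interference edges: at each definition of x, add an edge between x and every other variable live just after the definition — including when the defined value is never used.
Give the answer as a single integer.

Answer: 3

Working:
def/use:
  B0: def={e,g,q} ue=∅
  B1: def={w} ue={e}
  B2: def={w,y} ue=∅
  B3: def={e} ue={y}
  B4: def={e} ue={q}

Liveness:
  live B0: ∅→{e,q}
  live B1: {e,q}→{q}
  live B2: {q}→{q,y}
  live B3: {q,y}→{q}
  live B4: {q}→{e,q}

Conflict graph:
  e↔{g,q}
  g↔{e,q}
  q↔{e,g,w,y}
  w↔{q,y}
  y↔{q,w}

Colouring:
  {e,g,q} pairwise interfere (3-clique) ⇒ χ ≥ 3
  3-colouring: c0={q}  c1={e,w}  c2={g,y}
  χ = 3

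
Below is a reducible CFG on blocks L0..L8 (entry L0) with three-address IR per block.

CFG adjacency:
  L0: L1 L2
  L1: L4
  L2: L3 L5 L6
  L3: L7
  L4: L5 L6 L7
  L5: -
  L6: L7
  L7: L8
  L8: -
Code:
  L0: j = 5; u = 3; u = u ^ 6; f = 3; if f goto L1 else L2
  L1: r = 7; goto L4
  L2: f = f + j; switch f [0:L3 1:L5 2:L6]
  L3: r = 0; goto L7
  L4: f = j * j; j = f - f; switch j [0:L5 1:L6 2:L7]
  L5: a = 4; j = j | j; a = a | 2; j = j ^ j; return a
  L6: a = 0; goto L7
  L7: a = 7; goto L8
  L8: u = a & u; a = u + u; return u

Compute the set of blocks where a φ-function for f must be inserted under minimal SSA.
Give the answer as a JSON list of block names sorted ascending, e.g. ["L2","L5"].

Answer: ["L5", "L6", "L7"]

Working:
idom tree: L1←L0 L2←L0 L3←L2 L4←L1 L5←L0 L6←L0 L7←L0 L8←L7
Dom at joins:
  L5: preds {L2,L4}: {L0,L2} ∩ {L0,L1,L4} = {L0}; idom=L0
  L6: preds {L2,L4}: {L0,L2} ∩ {L0,L1,L4} = {L0}; idom=L0
  L7: preds {L3,L4,L6}: {L0,L2,L3} ∩ {L0,L1,L4} ∩ {L0,L6} = {L0}; idom=L0

DF derivation:
  L5←L2: walk L2 to L0
  L5←L4: walk L4→L1 to L0
  L6←L2: walk L2 to L0
  L6←L4: walk L4→L1 to L0
  L7←L3: walk L3→L2 to L0
  L7←L4: walk L4→L1 to L0
  L7←L6: walk L6 to L0
  L0 → ∅
  L1 → {L5,L6,L7}
  L2 → {L5,L6,L7}
  L3 → {L7}
  L4 → {L5,L6,L7}
  L5 → ∅
  L6 → {L7}
  L7 → ∅
  L8 → ∅

φ for f: defs {L0,L2,L4}
  DF⁺ = {L5,L6,L7}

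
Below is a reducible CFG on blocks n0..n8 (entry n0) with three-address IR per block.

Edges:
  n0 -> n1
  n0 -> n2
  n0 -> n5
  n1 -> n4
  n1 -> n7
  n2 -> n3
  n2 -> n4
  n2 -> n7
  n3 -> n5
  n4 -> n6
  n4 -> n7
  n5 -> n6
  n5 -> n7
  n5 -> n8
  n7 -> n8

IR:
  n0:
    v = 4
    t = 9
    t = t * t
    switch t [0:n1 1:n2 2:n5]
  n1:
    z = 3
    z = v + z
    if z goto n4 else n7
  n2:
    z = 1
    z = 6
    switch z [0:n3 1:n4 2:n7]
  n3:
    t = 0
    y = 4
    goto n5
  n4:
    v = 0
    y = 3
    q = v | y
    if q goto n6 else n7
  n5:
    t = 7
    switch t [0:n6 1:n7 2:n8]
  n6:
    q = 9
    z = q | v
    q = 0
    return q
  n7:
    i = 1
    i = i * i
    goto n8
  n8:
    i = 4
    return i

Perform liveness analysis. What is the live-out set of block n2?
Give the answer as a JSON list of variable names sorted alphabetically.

Answer: ["v"]

Working:
def/use:
  n0: {t,v} / ∅
  n1: {z} / {v}
  n2: {z} / ∅
  n3: {t,y} / ∅
  n4: {q,v,y} / ∅
  n5: {t} / ∅
  n6: {q,z} / {v}
  n7: {i} / ∅
  n8: {i} / ∅

Liveness:
  n0: in=∅ out={v}
  n1: in={v} out=∅
  n2: in={v} out={v}
  n3: in={v} out={v}
  n4: in=∅ out={v}
  n5: in={v} out={v}
  n6: in={v} out=∅
  n7: in=∅ out=∅
  n8: in=∅ out=∅

live-out(n2) = ["v"]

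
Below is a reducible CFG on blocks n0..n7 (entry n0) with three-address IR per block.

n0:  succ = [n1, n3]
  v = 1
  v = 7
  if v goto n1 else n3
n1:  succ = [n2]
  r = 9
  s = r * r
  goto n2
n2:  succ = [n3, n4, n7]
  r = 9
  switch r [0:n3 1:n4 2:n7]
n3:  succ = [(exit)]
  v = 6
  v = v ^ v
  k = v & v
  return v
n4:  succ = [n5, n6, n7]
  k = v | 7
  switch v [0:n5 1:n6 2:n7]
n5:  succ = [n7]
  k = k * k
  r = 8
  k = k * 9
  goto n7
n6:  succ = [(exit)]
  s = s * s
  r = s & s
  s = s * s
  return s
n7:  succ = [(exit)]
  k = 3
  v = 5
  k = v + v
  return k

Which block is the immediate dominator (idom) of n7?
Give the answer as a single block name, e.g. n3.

Answer: n2

Analysis:
idom tree: n1←n0 n2←n1 n3←n0 n4←n2 n5←n4 n6←n4 n7←n2
Join-block Dom:
  n3: preds {n0,n2}: {n0} ∩ {n0,n1,n2} = {n0}; idom=n0
  n7: preds {n2,n4,n5}: {n0,n1,n2} ∩ {n0,n1,n2,n4} ∩ {n0,n1,n2,n4,n5} = {n0,n1,n2}; idom=n2

idom(n7) = n2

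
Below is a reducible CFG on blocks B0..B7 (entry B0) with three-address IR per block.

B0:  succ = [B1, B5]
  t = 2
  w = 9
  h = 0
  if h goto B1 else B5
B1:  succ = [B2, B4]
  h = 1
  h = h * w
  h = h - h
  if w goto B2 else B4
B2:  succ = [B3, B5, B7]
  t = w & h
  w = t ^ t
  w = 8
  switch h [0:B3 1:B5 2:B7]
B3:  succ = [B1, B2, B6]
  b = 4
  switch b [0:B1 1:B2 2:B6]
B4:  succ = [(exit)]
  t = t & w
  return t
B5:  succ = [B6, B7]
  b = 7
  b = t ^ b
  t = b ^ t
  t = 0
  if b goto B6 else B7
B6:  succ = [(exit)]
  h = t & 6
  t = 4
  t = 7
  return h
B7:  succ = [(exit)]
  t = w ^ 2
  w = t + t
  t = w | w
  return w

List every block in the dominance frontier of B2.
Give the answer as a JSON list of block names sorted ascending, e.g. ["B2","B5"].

idom tree: B1←B0 B2←B1 B3←B2 B4←B1 B5←B0 B6←B0 B7←B0
Dom at joins:
  B1: preds {B0,B3}: {B0} ∩ {B0,B1,B2,B3} = {B0}; idom=B0
  B2: preds {B1,B3}: {B0,B1} ∩ {B0,B1,B2,B3} = {B0,B1}; idom=B1
  B5: preds {B0,B2}: {B0} ∩ {B0,B1,B2} = {B0}; idom=B0
  B6: preds {B3,B5}: {B0,B1,B2,B3} ∩ {B0,B5} = {B0}; idom=B0
  B7: preds {B2,B5}: {B0,B1,B2} ∩ {B0,B5} = {B0}; idom=B0

DF derivation:
  join B1 pred B0: · stop@B0
  join B1 pred B3: B3→B2→B1 stop@B0
  join B2 pred B1: · stop@B1
  join B2 pred B3: B3→B2 stop@B1
  join B5 pred B0: · stop@B0
  join B5 pred B2: B2→B1 stop@B0
  join B6 pred B3: B3→B2→B1 stop@B0
  join B6 pred B5: B5 stop@B0
  join B7 pred B2: B2→B1 stop@B0
  join B7 pred B5: B5 stop@B0
  B0: DF=∅
  B1: DF={B1,B5,B6,B7}
  B2: DF={B1,B2,B5,B6,B7}
  B3: DF={B1,B2,B6}
  B4: DF=∅
  B5: DF={B6,B7}
  B6: DF=∅
  B7: DF=∅

DF(B2) = ["B1", "B2", "B5", "B6", "B7"]

Answer: ["B1", "B2", "B5", "B6", "B7"]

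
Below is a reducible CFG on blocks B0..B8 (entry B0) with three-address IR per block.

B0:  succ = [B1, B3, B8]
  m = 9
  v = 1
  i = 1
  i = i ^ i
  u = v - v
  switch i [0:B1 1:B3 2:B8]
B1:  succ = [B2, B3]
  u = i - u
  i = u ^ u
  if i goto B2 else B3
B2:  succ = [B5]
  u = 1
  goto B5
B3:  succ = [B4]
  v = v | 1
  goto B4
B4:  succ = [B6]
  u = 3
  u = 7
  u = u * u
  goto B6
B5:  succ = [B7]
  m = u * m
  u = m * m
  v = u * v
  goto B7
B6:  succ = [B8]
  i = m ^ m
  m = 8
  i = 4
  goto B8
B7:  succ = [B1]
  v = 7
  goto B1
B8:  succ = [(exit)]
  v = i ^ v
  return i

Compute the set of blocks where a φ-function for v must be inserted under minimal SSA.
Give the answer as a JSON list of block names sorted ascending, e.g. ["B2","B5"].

Answer: ["B1", "B3", "B8"]

Working:
idom tree: B1←B0 B2←B1 B3←B0 B4←B3 B5←B2 B6←B4 B7←B5 B8←B0
Dom at joins:
  B1: preds {B0,B7}: {B0} ∩ {B0,B1,B2,B5,B7} = {B0}; idom=B0
  B3: preds {B0,B1}: {B0} ∩ {B0,B1} = {B0}; idom=B0
  B8: preds {B0,B6}: {B0} ∩ {B0,B3,B4,B6} = {B0}; idom=B0

Frontier:
  join B1 pred B0: · stop@B0
  join B1 pred B7: B7→B5→B2→B1 stop@B0
  join B3 pred B0: · stop@B0
  join B3 pred B1: B1 stop@B0
  join B8 pred B0: · stop@B0
  join B8 pred B6: B6→B4→B3 stop@B0
  DF(B0)=∅
  DF(B1)={B1,B3}
  DF(B2)={B1}
  DF(B3)={B8}
  DF(B4)={B8}
  DF(B5)={B1}
  DF(B6)={B8}
  DF(B7)={B1}
  DF(B8)=∅

φ for v: defs {B0,B3,B5,B7,B8}
  DF⁺ = {B1,B3,B8}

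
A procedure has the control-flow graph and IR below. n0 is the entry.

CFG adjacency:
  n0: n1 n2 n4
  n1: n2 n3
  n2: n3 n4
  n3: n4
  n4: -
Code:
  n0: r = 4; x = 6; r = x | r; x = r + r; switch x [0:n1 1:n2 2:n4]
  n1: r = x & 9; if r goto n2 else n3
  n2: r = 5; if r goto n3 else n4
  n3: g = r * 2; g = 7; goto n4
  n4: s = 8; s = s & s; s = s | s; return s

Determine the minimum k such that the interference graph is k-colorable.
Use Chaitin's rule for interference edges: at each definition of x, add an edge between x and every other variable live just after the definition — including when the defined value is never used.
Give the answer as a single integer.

Answer: 2

Derivation:
Per-block:
  n0: {r,x} / ∅
  n1: {r} / {x}
  n2: {r} / ∅
  n3: {g} / {r}
  n4: {s} / ∅

Live sets:
  n0 li=∅ lo={x}
  n1 li={x} lo={r}
  n2 li=∅ lo={r}
  n3 li={r} lo=∅
  n4 li=∅ lo=∅

Interference:
  g — ∅
  r — {x}
  s — ∅
  x — {r}

Registers:
  lower bound: {r,x} mutually conflict ⇒ χ ≥ 2
  2-colouring: R0={g,r,s}  R1={x}
  χ = 2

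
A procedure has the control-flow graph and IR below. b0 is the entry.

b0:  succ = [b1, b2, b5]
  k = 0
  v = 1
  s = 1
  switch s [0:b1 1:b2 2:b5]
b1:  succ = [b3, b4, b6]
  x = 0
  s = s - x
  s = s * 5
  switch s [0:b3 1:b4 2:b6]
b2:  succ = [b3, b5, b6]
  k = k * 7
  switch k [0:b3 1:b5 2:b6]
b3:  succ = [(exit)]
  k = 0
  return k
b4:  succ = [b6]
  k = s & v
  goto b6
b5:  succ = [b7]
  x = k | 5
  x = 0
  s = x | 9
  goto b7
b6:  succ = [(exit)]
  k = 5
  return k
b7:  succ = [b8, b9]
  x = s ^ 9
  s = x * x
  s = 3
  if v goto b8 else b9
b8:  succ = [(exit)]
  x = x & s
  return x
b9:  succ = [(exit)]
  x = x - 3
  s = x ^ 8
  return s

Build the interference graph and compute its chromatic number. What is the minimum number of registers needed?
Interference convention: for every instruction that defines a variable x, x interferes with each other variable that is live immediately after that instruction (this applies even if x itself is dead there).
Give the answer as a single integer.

Answer: 3

Working:
Block summaries:
  b0 def {k,s,v} use ∅
  b1 def {s,x} use {s}
  b2 def {k} use {k}
  b3 def {k} use ∅
  b4 def {k} use {s,v}
  b5 def {s,x} use {k}
  b6 def {k} use ∅
  b7 def {s,x} use {s,v}
  b8 def {x} use {s,x}
  b9 def {s,x} use {x}

Live sets:
  b0 li=∅ lo={k,s,v}
  b1 li={s,v} lo={s,v}
  b2 li={k,v} lo={k,v}
  b3 li=∅ lo=∅
  b4 li={s,v} lo=∅
  b5 li={k,v} lo={s,v}
  b6 li=∅ lo=∅
  b7 li={s,v} lo={s,x}
  b8 li={s,x} lo=∅
  b9 li={x} lo=∅

Interference:
  k — {s,v}
  s — {k,v,x}
  v — {k,s,x}
  x — {s,v}

Colouring:
  clique {k,s,v} ⇒ need ≥ 3
  assign k→R2 s→R0 v→R1 x→R2 — no edge inside a register ⇒ χ ≤ 3
  χ = 3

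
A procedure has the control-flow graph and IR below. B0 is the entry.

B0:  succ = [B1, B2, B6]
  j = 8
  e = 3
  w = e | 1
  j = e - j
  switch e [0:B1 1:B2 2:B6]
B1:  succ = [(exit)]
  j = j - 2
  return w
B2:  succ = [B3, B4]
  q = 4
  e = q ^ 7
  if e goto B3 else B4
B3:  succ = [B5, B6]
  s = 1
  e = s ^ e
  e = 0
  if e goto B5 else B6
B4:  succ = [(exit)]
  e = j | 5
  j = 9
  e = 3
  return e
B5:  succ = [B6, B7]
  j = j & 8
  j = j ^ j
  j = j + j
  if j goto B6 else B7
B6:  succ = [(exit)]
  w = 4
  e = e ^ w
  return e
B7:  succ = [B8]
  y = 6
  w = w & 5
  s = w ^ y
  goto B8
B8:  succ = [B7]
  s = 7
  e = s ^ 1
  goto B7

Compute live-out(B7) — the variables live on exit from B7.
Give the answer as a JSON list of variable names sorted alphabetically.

def/use:
  B0: def={e,j,w} ue=∅
  B1: def={j} ue={j,w}
  B2: def={e,q} ue=∅
  B3: def={e,s} ue={e}
  B4: def={e,j} ue={j}
  B5: def={j} ue={j}
  B6: def={e,w} ue={e}
  B7: def={s,w,y} ue={w}
  B8: def={e,s} ue=∅

Live sets:
  live B0: ∅→{e,j,w}
  live B1: {j,w}→∅
  live B2: {j,w}→{e,j,w}
  live B3: {e,j,w}→{e,j,w}
  live B4: {j}→∅
  live B5: {e,j,w}→{e,w}
  live B6: {e}→∅
  live B7: {w}→{w}
  live B8: {w}→{w}

live-out(B7) = ["w"]

Answer: ["w"]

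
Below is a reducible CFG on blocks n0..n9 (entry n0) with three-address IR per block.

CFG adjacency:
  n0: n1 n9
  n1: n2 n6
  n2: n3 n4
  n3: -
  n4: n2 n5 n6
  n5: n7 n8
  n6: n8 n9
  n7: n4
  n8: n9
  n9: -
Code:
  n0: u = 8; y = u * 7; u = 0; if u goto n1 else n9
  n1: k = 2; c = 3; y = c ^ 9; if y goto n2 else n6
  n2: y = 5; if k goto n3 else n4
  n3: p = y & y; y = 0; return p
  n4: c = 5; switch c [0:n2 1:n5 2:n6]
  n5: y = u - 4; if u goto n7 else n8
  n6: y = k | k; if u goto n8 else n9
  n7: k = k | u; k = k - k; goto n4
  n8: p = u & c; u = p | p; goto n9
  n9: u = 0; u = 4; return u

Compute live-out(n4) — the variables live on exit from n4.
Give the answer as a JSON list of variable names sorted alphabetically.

Per-block:
  n0 def {u,y} use ∅
  n1 def {c,k,y} use ∅
  n2 def {y} use {k}
  n3 def {p,y} use {y}
  n4 def {c} use ∅
  n5 def {y} use {u}
  n6 def {y} use {k,u}
  n7 def {k} use {k,u}
  n8 def {p,u} use {c,u}
  n9 def {u} use ∅

Liveness:
  n0: in=∅ out={u}
  n1: in={u} out={c,k,u}
  n2: in={k,u} out={k,u,y}
  n3: in={y} out=∅
  n4: in={k,u} out={c,k,u}
  n5: in={c,k,u} out={c,k,u}
  n6: in={c,k,u} out={c,u}
  n7: in={k,u} out={k,u}
  n8: in={c,u} out=∅
  n9: in=∅ out=∅

live-out(n4) = ["c", "k", "u"]

Answer: ["c", "k", "u"]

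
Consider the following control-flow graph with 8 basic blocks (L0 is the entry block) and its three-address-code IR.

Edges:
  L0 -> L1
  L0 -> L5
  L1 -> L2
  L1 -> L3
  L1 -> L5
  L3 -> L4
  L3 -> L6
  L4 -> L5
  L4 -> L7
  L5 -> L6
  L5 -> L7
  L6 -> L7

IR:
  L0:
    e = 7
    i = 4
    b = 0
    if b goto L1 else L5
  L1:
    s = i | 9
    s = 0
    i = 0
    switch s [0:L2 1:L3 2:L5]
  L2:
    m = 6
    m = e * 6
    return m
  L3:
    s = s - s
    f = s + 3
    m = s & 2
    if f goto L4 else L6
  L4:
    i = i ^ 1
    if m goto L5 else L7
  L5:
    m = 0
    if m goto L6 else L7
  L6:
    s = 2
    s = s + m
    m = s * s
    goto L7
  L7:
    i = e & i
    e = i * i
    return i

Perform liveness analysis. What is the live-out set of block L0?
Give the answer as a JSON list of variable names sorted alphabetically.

Answer: ["e", "i"]

Derivation:
def/use:
  L0: {b,e,i} / ∅
  L1: {i,s} / {i}
  L2: {m} / {e}
  L3: {f,m,s} / {s}
  L4: {i} / {i,m}
  L5: {m} / ∅
  L6: {m,s} / {m}
  L7: {e,i} / {e,i}

Live sets:
  L0: in=∅ out={e,i}
  L1: in={e,i} out={e,i,s}
  L2: in={e} out=∅
  L3: in={e,i,s} out={e,i,m}
  L4: in={e,i,m} out={e,i}
  L5: in={e,i} out={e,i,m}
  L6: in={e,i,m} out={e,i}
  L7: in={e,i} out=∅

live-out(L0) = ["e", "i"]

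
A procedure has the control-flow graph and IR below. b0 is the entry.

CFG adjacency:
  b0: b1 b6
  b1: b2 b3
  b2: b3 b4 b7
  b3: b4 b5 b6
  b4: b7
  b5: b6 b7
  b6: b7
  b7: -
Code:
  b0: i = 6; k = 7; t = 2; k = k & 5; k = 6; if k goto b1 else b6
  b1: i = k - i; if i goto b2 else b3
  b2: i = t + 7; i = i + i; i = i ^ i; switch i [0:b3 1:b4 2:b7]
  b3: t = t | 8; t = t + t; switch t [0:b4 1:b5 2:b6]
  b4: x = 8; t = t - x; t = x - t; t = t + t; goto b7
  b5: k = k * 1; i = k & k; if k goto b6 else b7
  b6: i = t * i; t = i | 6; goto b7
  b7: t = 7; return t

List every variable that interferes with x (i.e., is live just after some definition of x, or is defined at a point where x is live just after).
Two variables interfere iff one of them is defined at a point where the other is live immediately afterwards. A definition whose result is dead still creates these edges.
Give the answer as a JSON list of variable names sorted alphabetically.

Per-block:
  b0: {i,k,t} / ∅
  b1: {i} / {i,k}
  b2: {i} / {t}
  b3: {t} / {t}
  b4: {t,x} / {t}
  b5: {i,k} / {k}
  b6: {i,t} / {i,t}
  b7: {t} / ∅

Live sets:
  live b0: ∅→{i,k,t}
  live b1: {i,k,t}→{i,k,t}
  live b2: {k,t}→{i,k,t}
  live b3: {i,k,t}→{i,k,t}
  live b4: {t}→∅
  live b5: {k,t}→{i,t}
  live b6: {i,t}→∅
  live b7: ∅→∅

Interfere edges:
  i↔{k,t}
  k↔{i,t}
  t↔{i,k,x}
  x↔{t}

N(x) = ["t"]

Answer: ["t"]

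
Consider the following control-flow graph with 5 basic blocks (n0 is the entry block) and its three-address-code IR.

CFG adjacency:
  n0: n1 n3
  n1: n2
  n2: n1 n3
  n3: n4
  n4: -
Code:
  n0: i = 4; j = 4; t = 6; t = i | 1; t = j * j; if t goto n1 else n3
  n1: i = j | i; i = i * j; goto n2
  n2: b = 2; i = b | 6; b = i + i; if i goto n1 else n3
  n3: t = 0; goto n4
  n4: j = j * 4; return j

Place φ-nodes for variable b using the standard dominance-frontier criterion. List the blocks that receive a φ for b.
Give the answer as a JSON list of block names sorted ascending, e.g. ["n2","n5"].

Answer: ["n1", "n3"]

Analysis:
idom tree: n1←n0 n2←n1 n3←n0 n4←n3
Join-block Dom:
  n1: preds {n0,n2}: {n0} ∩ {n0,n1,n2} = {n0}; idom=n0
  n3: preds {n0,n2}: {n0} ∩ {n0,n1,n2} = {n0}; idom=n0

DF walk-up:
  n1←n0: walk · to n0
  n1←n2: walk n2→n1 to n0
  n3←n0: walk · to n0
  n3←n2: walk n2→n1 to n0
  n0: DF=∅
  n1: DF={n1,n3}
  n2: DF={n1,n3}
  n3: DF=∅
  n4: DF=∅

φ for b: defs {n2}
  DF⁺ = {n1,n3}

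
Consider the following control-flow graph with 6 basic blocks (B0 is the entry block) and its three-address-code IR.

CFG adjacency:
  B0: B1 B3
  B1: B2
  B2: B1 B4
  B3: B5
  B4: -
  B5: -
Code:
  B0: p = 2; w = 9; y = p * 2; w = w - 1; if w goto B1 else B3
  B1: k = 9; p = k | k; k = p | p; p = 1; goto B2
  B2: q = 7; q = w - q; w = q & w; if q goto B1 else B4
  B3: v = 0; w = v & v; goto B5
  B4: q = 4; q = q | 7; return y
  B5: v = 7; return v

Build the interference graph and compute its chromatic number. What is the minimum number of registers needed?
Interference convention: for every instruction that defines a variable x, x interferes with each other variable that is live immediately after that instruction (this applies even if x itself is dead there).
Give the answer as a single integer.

Answer: 3

Working:
Block summaries:
  B0: def={p,w,y} ue=∅
  B1: def={k,p} ue=∅
  B2: def={q,w} ue={w}
  B3: def={v,w} ue=∅
  B4: def={q} ue={y}
  B5: def={v} ue=∅

Live sets:
  live B0: ∅→{w,y}
  live B1: {w,y}→{w,y}
  live B2: {w,y}→{w,y}
  live B3: ∅→∅
  live B4: {y}→∅
  live B5: ∅→∅

Conflict graph:
  k↔{w,y}
  p↔{w,y}
  q↔{w,y}
  v↔∅
  w↔{k,p,q,y}
  y↔{k,p,q,w}

Chromatic number:
  clique {k,w,y} ⇒ need ≥ 3
  assign k→R2 p→R2 q→R2 v→R0 w→R0 y→R1 — no edge inside a register ⇒ χ ≤ 3
  χ = 3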